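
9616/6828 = 2404/1707 ≈ 1.41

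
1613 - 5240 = -3627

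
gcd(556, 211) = 1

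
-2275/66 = -34 - 31/66 ≈ -34.47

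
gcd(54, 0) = 54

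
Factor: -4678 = -1*2^1*2339^1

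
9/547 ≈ 0.0165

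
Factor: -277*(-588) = 2^2*3^1*7^2*277^1 = 162876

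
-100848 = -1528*66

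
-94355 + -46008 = -140363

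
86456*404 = 34928224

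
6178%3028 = 122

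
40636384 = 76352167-35715783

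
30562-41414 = -10852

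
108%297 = 108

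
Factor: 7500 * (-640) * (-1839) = 2^9 * 3^2 * 5^5 * 613^1 = 8827200000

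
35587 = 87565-51978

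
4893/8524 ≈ 0.574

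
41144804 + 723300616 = 764445420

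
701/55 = 12 + 41/55 ≈ 12.75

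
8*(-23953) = -191624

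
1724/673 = 2 + 378/673 ≈ 2.56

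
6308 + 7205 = 13513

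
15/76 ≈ 0.197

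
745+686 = 1431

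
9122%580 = 422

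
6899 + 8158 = 15057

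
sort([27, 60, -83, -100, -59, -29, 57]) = [-100, -83, -59, -29, 27, 57, 60]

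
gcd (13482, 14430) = 6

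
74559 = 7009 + 67550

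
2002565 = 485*4129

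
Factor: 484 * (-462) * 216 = -1 * 2^6 * 3^4 * 7^1 * 11^3 = -48299328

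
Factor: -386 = -1 * 2^1 * 193^1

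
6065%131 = 39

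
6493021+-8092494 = -1599473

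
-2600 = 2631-5231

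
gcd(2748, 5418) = 6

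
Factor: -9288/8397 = -1 * 2^3 * 43^1 * 311^(-1) = -344/311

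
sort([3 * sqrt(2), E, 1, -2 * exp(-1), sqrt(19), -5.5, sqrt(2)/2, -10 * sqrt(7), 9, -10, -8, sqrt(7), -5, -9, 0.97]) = [-10 * sqrt(7), -10, -9, -8, -5.5, -5, -2 * exp(-1), sqrt(2)/2, 0.97, 1, sqrt(7), E, 3 * sqrt(2), sqrt(19), 9]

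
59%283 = 59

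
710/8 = 355/4 = 88.75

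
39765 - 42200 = -2435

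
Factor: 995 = 5^1*199^1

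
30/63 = 10/21 ≈ 0.476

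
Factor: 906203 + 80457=2^2 * 5^1 * 49333^1=986660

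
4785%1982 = 821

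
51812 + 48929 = 100741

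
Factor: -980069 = -1 * 980069^1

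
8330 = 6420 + 1910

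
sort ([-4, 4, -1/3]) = [-4, -1/3, 4]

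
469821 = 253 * 1857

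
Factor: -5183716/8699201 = -1*2^2*7^(-1)*43^(-1)*89^1*14561^1*28901^(-1)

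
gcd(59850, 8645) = 665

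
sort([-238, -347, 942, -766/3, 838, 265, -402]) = [-402, -347, -766/3, -238, 265, 838, 942]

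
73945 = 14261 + 59684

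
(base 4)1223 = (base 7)212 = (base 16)6b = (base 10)107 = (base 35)32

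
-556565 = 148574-705139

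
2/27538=1/13769≈0.0000726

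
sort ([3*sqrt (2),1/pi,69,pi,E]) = [1/pi,E,pi,3*sqrt (2),69]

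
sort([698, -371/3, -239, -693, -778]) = [-778, -693, -239, -371/3, 698]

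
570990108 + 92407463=663397571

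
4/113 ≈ 0.0354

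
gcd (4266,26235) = 9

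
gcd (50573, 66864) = 1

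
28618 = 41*698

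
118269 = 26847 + 91422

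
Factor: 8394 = 2^1 * 3^1 * 1399^1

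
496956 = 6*82826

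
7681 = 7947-266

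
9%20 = 9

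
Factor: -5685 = -1*3^1*5^1*379^1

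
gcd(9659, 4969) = 1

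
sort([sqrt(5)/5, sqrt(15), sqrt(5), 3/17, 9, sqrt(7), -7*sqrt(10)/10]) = [-7*sqrt(10)/10, 3/17, sqrt(5)/5, sqrt(5), sqrt(7), sqrt(15), 9]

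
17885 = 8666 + 9219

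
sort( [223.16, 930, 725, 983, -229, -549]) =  [-549, -229, 223.16, 725, 930, 983]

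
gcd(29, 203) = 29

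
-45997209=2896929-48894138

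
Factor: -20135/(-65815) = 4027^1*13163^(-1) = 4027/13163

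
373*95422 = 35592406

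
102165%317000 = 102165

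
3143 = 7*449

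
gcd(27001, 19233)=1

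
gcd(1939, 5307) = 1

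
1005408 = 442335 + 563073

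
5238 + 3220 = 8458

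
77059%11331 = 9073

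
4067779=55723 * 73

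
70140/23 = 3049 + 13/23 ≈ 3049.57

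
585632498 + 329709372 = 915341870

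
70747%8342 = 4011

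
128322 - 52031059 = -51902737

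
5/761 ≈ 0.00657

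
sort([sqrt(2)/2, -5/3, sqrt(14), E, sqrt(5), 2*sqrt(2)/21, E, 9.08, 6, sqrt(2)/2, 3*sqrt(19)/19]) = [-5/3, 2*sqrt(2)/21, 3*sqrt(19)/19, sqrt(2)/2, sqrt(2)/2, sqrt(5), E, E, sqrt(14), 6, 9.08]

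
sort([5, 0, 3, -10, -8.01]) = [-10, -8.01, 0, 3, 5]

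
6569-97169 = -90600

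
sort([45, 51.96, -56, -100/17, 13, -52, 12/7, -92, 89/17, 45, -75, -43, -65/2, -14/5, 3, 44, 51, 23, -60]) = [-92, -75, -60, -56, -52, -43, -65/2, -100/17, -14/5, 12/7, 3, 89/17, 13, 23, 44, 45, 45, 51, 51.96]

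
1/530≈0.00189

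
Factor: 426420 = 2^2*3^2*5^1*23^1*103^1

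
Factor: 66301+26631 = 2^2 * 7^1 * 3319^1 = 92932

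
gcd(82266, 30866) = 2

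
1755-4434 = -2679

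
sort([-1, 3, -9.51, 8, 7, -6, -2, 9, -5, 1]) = [-9.51, -6, -5, -2, -1, 1, 3, 7, 8, 9]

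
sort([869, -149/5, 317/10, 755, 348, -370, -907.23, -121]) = [-907.23, -370, -121, -149/5, 317/10, 348, 755, 869]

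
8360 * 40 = 334400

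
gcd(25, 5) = 5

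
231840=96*2415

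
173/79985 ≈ 0.00216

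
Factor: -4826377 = -1 * 59^1 * 179^1 * 457^1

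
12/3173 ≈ 0.00378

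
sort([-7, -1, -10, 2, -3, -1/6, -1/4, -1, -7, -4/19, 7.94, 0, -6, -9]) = [-10, -9, -7, -7, -6, -3, -1, -1, -1/4, -4/19, -1/6, 0, 2, 7.94]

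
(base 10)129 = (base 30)49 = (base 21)63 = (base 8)201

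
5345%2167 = 1011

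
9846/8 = 1230 + 3/4 = 1230.75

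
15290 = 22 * 695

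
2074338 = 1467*1414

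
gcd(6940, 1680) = 20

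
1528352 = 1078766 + 449586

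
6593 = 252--6341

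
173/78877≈0.00219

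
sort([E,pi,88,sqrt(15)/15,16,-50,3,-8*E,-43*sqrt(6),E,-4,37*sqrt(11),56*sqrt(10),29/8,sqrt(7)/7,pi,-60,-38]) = [-43*sqrt(6),-60,-50,-38,-8*E,-4,sqrt(15)/15,sqrt(7)/7,E,E,3,pi,pi,29/8,16,88,37*sqrt(11),56*sqrt(10)]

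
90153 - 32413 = 57740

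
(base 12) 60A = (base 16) 36A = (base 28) 136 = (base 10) 874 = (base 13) 523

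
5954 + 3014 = 8968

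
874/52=16 + 21/26 ≈ 16.81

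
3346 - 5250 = -1904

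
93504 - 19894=73610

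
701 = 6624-5923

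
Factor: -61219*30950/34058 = -1*5^2*29^1*619^1*2111^1*17029^(-1) = -947364025/17029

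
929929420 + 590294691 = 1520224111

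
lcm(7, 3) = 21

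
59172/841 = 70 + 302/841 ≈ 70.36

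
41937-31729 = 10208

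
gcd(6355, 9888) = 1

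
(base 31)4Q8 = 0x1232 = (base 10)4658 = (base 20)BCI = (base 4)1020302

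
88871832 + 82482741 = 171354573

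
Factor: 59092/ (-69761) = -1 * 2^2 * 11^1 * 17^1 * 79^1 * 69761^ (-1)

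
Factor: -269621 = -1 * 11^1 * 127^1 * 193^1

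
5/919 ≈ 0.00544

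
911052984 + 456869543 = 1367922527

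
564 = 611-47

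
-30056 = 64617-94673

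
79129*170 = 13451930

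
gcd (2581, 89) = 89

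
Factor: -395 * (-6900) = 2^2 * 3^1 * 5^3 * 23^1 * 79^1 = 2725500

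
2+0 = 2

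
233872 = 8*29234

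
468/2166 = 78/361 ≈ 0.216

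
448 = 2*224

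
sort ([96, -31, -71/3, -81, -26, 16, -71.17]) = [-81, -71.17, -31, -26, -71/3, 16, 96]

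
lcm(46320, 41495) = 1991760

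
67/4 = 16 + 3/4 = 16.75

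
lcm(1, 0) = 0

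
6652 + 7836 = 14488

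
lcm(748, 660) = 11220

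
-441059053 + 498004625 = 56945572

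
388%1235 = 388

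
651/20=32+11/20=32.55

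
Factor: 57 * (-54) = -1 * 2^1 * 3^4 * 19^1 = -3078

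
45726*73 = 3337998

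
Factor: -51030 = -1*2^1*3^6*5^1*7^1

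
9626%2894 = 944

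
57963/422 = 137 + 149/422 ≈ 137.35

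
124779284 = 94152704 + 30626580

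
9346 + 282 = 9628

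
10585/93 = 113 + 76/93 ≈ 113.82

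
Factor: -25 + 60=5^1 * 7^1=35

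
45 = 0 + 45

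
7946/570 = 3973/285 ≈ 13.94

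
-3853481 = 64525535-68379016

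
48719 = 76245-27526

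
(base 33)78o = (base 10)7911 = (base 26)bi7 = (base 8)17347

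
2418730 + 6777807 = 9196537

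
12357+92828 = 105185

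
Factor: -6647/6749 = -1*17^1*23^1*397^(-1) = -391/397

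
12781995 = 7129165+5652830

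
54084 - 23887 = 30197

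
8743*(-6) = -52458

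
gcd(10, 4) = 2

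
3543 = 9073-5530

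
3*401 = 1203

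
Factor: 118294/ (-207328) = -1 * 2^ (-4) * 31^ (-1) * 283^1 = -283/496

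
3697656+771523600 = 775221256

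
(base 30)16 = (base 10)36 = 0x24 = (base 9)40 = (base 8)44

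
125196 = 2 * 62598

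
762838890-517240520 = 245598370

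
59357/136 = 436 + 61/136 ≈ 436.45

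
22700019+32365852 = 55065871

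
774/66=11 + 8/11 ≈ 11.73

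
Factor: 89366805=3^2 * 5^1 * 11^1 * 180539^1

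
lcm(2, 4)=4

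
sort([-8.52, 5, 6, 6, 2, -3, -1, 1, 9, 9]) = [-8.52, -3, -1, 1, 2, 5, 6, 6, 9, 9]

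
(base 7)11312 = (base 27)3qb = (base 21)6c2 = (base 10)2900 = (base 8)5524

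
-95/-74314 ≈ 0.00128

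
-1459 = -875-584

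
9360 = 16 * 585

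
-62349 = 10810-73159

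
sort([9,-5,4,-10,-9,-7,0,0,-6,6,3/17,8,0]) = [-10,-9,-7,-6,-5,0,0,0,3/17,4,6,8,9]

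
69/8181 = 23/2727 ≈ 0.00843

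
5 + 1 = 6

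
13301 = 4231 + 9070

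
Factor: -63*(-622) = 2^1*3^2*7^1*311^1 = 39186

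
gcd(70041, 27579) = 3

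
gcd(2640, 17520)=240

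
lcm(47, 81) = 3807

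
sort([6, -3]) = [-3, 6]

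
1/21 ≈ 0.0476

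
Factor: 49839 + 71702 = 7^1*97^1*179^1 = 121541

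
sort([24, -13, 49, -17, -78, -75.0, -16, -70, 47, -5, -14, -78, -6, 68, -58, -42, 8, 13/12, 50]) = [-78, -78, -75.0, -70, -58, -42, -17, -16, -14, -13, -6, -5, 13/12, 8, 24, 47, 49, 50, 68]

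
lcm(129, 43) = 129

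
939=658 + 281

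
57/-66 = -19/22 ≈ -0.864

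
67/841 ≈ 0.0797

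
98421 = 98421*1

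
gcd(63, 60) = 3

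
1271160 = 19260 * 66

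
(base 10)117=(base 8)165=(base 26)4d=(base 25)4h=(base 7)225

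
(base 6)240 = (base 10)96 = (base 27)3f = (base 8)140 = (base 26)3i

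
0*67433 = 0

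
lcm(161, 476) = 10948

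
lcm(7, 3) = 21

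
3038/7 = 434 = 434.00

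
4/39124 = 1/9781 ≈ 0.000102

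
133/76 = 1 + 3/4 = 1.75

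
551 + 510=1061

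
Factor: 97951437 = 3^4 * 1209277^1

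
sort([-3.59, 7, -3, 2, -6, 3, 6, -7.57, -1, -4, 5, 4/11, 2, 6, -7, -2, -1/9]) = [-7.57, -7, -6, -4, -3.59, -3, -2, -1, -1/9, 4/11, 2, 2, 3, 5, 6, 6, 7]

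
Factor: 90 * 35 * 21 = 2^1 * 3^3 * 5^2 * 7^2 = 66150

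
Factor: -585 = -1*3^2*5^1*13^1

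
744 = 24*31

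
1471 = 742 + 729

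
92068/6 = 46034/3 ≈ 15344.67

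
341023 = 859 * 397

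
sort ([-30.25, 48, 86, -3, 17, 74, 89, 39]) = [-30.25, -3, 17, 39, 48, 74, 86, 89]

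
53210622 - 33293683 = 19916939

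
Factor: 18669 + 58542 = 3^2*23^1*373^1 = 77211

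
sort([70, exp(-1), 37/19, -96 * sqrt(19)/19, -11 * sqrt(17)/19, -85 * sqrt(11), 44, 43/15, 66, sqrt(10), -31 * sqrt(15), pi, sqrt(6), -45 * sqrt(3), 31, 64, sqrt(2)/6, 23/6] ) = [-85 * sqrt(11), -31 * sqrt(15), -45 * sqrt(3), -96 * sqrt(19)/19, -11 * sqrt(17)/19, sqrt(2)/6, exp(-1), 37/19, sqrt(6), 43/15, pi, sqrt(10), 23/6, 31, 44, 64, 66, 70] 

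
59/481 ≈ 0.123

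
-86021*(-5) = 430105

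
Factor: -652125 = -1 * 3^1 * 5^3 * 37^1 * 47^1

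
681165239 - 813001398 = -131836159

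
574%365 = 209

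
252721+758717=1011438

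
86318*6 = 517908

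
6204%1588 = 1440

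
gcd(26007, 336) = 3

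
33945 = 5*6789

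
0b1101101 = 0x6d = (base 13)85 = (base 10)109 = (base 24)4d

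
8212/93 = 88 + 28/93 ≈ 88.30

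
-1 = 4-5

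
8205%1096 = 533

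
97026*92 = 8926392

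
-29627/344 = -689/8 ≈ -86.13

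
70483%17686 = 17425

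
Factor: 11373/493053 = 11^(-1)*17^1*67^(-1) = 17/737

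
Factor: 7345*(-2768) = -1*2^4*5^1*13^1*113^1*173^1 = -20330960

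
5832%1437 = 84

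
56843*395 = 22452985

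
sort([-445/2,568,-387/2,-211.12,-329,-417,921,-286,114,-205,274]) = [-417,-329,-286,-445/2,-211.12,-205,-387/2,114,274,568,921]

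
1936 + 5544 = 7480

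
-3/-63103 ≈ 0.0000475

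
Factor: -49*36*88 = -1*2^5*3^2*7^2*11^1 = -155232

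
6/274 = 3/137 ≈ 0.0219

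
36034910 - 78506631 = -42471721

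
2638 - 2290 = 348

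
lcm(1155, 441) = 24255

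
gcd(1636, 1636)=1636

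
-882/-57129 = 294/19043 ≈ 0.0154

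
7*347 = 2429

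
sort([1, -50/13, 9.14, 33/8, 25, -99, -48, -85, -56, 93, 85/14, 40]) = [-99, -85, -56, -48, -50/13, 1, 33/8, 85/14, 9.14, 25, 40, 93]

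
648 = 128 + 520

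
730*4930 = 3598900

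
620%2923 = 620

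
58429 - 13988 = 44441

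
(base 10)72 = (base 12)60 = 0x48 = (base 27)2i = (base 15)4c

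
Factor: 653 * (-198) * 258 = -1 * 2^2 * 3^3 * 11^1 * 43^1 * 653^1 = -33357852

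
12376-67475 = -55099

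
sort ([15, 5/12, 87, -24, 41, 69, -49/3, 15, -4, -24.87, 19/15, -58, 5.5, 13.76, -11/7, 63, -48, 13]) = [-58, -48, -24.87, -24, -49/3, -4, -11/7, 5/12, 19/15, 5.5, 13, 13.76, 15, 15, 41, 63, 69, 87]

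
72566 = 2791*26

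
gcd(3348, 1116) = 1116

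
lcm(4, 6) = 12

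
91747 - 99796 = -8049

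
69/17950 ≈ 0.00384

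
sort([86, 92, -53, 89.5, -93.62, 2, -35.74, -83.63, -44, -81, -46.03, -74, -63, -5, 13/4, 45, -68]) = [-93.62, -83.63, -81, -74, -68, -63, -53, -46.03, -44, -35.74, -5, 2, 13/4, 45, 86, 89.5, 92]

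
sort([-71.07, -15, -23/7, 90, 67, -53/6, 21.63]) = [-71.07, -15, -53/6, -23/7, 21.63, 67, 90]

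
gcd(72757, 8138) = 1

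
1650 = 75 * 22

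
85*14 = 1190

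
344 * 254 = 87376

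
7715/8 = 964 + 3/8 ≈ 964.38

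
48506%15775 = 1181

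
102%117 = 102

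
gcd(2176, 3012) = 4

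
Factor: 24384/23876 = 2^4*3^1*47^ (-1) = 48/47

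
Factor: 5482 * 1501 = 2^1 * 19^1 * 79^1 * 2741^1 = 8228482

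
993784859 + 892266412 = 1886051271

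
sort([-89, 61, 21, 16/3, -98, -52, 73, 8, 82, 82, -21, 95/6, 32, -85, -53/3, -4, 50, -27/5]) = [-98, -89, -85, -52, -21, -53/3, -27/5, -4, 16/3, 8, 95/6, 21, 32, 50, 61, 73, 82, 82]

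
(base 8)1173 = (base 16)27b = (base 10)635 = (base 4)21323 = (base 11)528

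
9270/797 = 11 + 503/797 ≈ 11.63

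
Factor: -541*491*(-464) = 2^4*29^1*491^1*541^1 = 123252784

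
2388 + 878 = 3266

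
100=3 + 97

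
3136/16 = 196 = 196.00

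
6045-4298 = 1747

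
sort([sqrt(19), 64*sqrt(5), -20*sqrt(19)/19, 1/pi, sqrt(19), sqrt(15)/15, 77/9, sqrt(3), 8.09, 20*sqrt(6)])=[-20*sqrt(19)/19, sqrt(15)/15, 1/pi, sqrt(3), sqrt(19), sqrt(19), 8.09, 77/9, 20*sqrt(6), 64*sqrt(5)]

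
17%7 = 3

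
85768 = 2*42884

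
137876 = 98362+39514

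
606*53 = 32118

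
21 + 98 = 119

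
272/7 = 38+6/7 ≈ 38.86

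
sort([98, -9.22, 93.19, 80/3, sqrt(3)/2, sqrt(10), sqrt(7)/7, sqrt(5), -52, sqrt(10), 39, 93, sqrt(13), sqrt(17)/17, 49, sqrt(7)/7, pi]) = [-52, -9.22, sqrt(17)/17, sqrt(7)/7, sqrt(7)/7, sqrt(3)/2, sqrt(5), pi, sqrt(10), sqrt(10), sqrt(13), 80/3, 39, 49, 93, 93.19, 98]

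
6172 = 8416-2244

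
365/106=3 + 47/106 ≈ 3.44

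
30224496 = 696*43426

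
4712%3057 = 1655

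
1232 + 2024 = 3256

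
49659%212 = 51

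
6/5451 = 2/1817 ≈ 0.00110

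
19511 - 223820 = -204309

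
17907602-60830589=-42922987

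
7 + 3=10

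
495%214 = 67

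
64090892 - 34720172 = 29370720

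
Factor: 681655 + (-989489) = -1 * 2^1 * 149^1 * 1033^1 = -307834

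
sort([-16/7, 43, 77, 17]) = [-16/7, 17, 43, 77]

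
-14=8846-8860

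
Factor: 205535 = 5^1*11^1*37^1*101^1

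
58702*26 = 1526252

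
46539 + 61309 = 107848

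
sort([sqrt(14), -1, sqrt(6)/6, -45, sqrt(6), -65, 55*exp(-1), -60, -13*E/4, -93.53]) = [-93.53, -65, -60, -45, -13*E/4, -1, sqrt(6)/6, sqrt(6), sqrt(14), 55*exp(-1)]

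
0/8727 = 0 = 0.00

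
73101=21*3481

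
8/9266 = 4/4633 ≈ 0.000863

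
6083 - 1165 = 4918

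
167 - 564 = -397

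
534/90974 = 267/45487 ≈ 0.00587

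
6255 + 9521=15776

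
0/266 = 0 = 0.00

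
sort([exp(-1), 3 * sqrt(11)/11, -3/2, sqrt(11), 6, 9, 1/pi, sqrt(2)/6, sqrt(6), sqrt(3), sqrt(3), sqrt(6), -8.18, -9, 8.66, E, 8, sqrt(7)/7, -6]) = [-9, -8.18, -6, -3/2, sqrt(2)/6, 1/pi, exp(-1), sqrt(7)/7, 3 * sqrt(11)/11, sqrt(3), sqrt(3), sqrt(6), sqrt(6), E, sqrt(11), 6, 8, 8.66, 9]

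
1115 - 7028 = -5913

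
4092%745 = 367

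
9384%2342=16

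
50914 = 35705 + 15209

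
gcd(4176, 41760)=4176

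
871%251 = 118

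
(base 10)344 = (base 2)101011000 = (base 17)134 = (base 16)158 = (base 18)112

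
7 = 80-73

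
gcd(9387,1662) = 3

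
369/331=1 + 38/331≈1.11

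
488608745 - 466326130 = 22282615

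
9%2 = 1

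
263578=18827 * 14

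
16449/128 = 128+65/128 ≈ 128.51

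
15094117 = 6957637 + 8136480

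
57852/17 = 3403 + 1/17 ≈ 3403.06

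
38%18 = 2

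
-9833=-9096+-737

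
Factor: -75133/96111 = -1 * 3^(-2) * 59^(-1) * 181^(-1) * 75133^1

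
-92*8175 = -752100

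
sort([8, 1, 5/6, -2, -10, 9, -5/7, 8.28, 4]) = [-10, -2, -5/7, 5/6, 1, 4, 8, 8.28, 9]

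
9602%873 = 872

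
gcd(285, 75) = 15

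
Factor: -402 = -1*2^1*3^1*67^1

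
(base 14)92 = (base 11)107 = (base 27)4k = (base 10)128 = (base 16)80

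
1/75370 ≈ 0.0000133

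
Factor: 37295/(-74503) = -1 * 5^1 * 11^(-1) * 13^(-1) * 521^(-1) * 7459^1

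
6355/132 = 48 + 19/132 ≈ 48.14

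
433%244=189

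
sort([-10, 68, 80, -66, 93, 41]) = [-66, -10, 41, 68, 80, 93]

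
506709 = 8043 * 63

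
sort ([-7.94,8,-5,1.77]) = [-7.94,-5,1.77,8]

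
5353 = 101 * 53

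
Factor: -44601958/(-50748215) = 2^1*5^(-1)*7^(-1)*97^1*149^1*1543^1*1449949^(-1)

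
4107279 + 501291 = 4608570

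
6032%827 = 243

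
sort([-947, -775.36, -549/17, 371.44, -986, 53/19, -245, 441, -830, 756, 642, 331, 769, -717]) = [-986, -947, -830, -775.36, -717, -245, -549/17, 53/19, 331, 371.44, 441, 642, 756, 769]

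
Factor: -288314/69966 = -1*3^(-2)*23^(-1)*853^1 = -853/207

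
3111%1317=477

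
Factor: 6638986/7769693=2^1*3319493^1*7769693^(-1)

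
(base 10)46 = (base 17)2c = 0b101110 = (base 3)1201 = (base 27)1j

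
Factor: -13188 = -1*2^2*3^1*7^1*157^1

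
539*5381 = 2900359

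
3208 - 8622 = -5414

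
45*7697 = 346365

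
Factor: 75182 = 2^1*37591^1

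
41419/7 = 5917 = 5917.00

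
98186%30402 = 6980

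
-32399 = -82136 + 49737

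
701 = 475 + 226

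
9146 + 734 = 9880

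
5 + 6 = 11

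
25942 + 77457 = 103399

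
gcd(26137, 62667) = 1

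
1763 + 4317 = 6080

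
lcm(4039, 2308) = 16156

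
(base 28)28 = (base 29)26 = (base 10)64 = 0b1000000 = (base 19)37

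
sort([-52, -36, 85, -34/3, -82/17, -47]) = [-52, -47, -36, -34/3, -82/17, 85]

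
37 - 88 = -51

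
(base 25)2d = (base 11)58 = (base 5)223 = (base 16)3f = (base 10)63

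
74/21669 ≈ 0.00342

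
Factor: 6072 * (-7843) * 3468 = -1 * 2^5 * 3^2 * 11^2 * 17^2 * 23^2 * 31^1 = -165155509728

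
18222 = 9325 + 8897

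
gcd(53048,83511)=1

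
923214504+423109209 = 1346323713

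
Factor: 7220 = 2^2 * 5^1 * 19^2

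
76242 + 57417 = 133659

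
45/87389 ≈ 0.000515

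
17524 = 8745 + 8779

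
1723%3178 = 1723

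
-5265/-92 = 57+21/92 ≈ 57.23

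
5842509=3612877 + 2229632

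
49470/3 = 16490 = 16490.00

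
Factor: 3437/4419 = 3^(-2)*7^1 = 7/9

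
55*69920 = 3845600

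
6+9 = 15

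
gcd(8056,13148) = 76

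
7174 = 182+6992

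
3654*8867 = 32400018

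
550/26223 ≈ 0.0210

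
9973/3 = 3324 + 1/3 ≈ 3324.33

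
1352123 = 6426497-5074374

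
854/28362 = 427/14181 ≈ 0.0301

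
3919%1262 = 133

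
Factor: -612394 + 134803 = -1 * 3^1 * 397^1 * 401^1 = -477591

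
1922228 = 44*43687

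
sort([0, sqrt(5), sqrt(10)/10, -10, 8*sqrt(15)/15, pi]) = [-10, 0, sqrt(10)/10, 8*sqrt(15)/15, sqrt(5), pi]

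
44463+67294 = 111757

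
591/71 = 8 + 23/71 ≈ 8.32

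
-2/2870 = -1/1435 ≈ -0.000697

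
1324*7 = 9268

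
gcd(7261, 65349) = 7261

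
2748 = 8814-6066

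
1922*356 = 684232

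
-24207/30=-806 - 9/10=-806.90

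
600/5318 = 300/2659 ≈ 0.113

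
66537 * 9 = 598833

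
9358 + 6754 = 16112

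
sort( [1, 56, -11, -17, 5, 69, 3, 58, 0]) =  [-17, -11, 0, 1, 3, 5, 56, 58, 69]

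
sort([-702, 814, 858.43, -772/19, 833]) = [-702, -772/19, 814, 833, 858.43]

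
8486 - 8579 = -93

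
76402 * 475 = 36290950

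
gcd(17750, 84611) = 1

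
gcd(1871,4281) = 1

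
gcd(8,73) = 1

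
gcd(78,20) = 2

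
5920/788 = 1480/197 ≈ 7.51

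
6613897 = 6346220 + 267677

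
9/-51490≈-0.000175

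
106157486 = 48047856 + 58109630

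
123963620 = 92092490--31871130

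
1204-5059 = -3855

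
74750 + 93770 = 168520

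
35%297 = 35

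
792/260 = 3 + 3/65 ≈ 3.05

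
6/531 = 2/177 ≈ 0.0113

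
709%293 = 123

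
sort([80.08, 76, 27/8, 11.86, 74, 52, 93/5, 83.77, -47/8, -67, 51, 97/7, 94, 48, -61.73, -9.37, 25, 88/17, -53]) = [-67, -61.73, -53, -9.37, -47/8, 27/8, 88/17, 11.86, 97/7, 93/5, 25, 48, 51, 52, 74, 76, 80.08, 83.77, 94]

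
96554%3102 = 392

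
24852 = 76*327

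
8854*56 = 495824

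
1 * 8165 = 8165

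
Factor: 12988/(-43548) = -1 * 3^(-1) * 17^1 * 19^(-1) = -17/57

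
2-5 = -3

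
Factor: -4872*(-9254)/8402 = 2^3*3^1*7^2*29^1*661^1*4201^ (-1) = 22542744/4201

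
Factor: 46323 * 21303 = 3^6 * 263^1 * 5147^1 = 986818869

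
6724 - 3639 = 3085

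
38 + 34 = 72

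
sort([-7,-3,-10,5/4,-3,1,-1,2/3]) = [-10,-7,-3,-3,-1,2/3,1,5/4]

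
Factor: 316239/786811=3^1*7^1*11^1*17^(-1)*31^(-1)*37^2*1493^(-1)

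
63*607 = 38241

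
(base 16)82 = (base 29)4e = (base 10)130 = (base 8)202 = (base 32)42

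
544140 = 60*9069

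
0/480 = 0 = 0.00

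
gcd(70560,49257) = 9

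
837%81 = 27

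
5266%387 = 235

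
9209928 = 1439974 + 7769954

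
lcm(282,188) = 564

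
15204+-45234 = -30030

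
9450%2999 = 453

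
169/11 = 15 + 4/11 ≈ 15.36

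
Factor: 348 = 2^2 * 3^1 * 29^1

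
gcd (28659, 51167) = 1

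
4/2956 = 1/739 ≈ 0.00135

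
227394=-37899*(-6)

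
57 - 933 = -876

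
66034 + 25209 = 91243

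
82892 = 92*901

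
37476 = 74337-36861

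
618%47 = 7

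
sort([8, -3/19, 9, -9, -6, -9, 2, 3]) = [-9, -9, -6, -3/19, 2, 3, 8, 9]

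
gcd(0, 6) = 6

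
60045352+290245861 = 350291213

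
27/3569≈0.00757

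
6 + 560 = 566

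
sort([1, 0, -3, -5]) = [-5, -3, 0, 1]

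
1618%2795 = 1618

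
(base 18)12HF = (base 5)204201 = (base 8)15221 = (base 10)6801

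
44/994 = 22/497 ≈ 0.0443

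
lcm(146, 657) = 1314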